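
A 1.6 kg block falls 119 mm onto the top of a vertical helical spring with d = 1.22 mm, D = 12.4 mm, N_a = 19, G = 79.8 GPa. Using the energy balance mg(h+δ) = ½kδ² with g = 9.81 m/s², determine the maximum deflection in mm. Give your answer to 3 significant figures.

108 mm

k = Gd⁴/(8D³N_a) = (79.8×10³)(1.22⁴)/(8·12.4³·19) = 0.61001 N/mm
W = mg = 1.6 × 9.81 = 15.696 N
½kδ² − Wδ − Wh = 0 → δ = (W + √(W² + 2kWh))/k
δ = (15.696 + √(246.36 + 2278.76))/0.61001 = (15.696 + 50.251)/0.61001 = 108.11 mm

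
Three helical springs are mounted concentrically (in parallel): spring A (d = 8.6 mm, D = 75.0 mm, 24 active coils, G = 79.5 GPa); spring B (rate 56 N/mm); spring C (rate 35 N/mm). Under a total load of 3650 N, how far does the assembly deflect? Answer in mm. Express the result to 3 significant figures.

37.9 mm

k_A = Gd⁴/(8D³N_a) = (79.5×10³)(8.6⁴)/(8·75.0³·24) = 5.3688 N/mm
Parallel: k_eq = 5.3688 + 56 + 35 = 96.369 N/mm
δ = F/k_eq = 3650/96.369 = 37.875 mm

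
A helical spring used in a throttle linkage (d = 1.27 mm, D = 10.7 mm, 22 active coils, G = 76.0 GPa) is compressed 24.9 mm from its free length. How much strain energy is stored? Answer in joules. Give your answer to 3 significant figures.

0.284 J

k = Gd⁴/(8D³N_a) = (76.0×10³)(1.27⁴)/(8·10.7³·22) = 0.91699 N/mm
U = ½kδ² = 0.5 × 0.91699 × 24.9² = 284.27 N·mm = 0.28427 J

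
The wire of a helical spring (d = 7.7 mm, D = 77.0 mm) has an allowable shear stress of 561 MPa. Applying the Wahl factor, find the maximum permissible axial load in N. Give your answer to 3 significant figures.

C = D/d = 77.0/7.7 = 10.0000
K_W = (4C−1)/(4C−4) + 0.615/C = 39.000/36.000 + 0.0615 = 1.1448
τ_max = K·8FD/(πd³) → F_max = τ_allow·πd³/(8DK)
F_max = 561·π·7.7³/(8·77.0·1.1448) = 8.0461e+05/705.22 = 1140.9 N

1140 N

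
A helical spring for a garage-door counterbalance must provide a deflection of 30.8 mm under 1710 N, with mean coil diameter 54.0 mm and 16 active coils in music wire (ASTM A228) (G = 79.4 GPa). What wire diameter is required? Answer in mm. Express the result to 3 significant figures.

Required rate k = F/δ = 1710/30.8 = 55.519 N/mm
d = (8D³N_a·k / G)^(1/4) = (8·54.0³·16·55.519 / (79.4×10³))^0.25
  = (14093)^0.25 = 10.8957 mm

10.9 mm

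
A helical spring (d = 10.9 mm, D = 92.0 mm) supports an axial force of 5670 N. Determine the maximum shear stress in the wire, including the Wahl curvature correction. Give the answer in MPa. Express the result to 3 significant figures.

Spring index C = D/d = 92.0/10.9 = 8.4404
K_W = (4C−1)/(4C−4) + 0.615/C = 32.761/29.761 + 0.0729 = 1.1737
τ₀ = 8FD/(πd³) = 8·5670·92.0/(π·10.9³) = 4.17312e+06/4068.5 = 1025.7 MPa
τ_max = K·τ₀ = 1.1737 × 1025.7 = 1203.9 MPa

1200 MPa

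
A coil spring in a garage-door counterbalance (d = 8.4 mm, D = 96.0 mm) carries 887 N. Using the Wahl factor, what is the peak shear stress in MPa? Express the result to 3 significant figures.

412 MPa

Spring index C = D/d = 96.0/8.4 = 11.4286
K_W = (4C−1)/(4C−4) + 0.615/C = 44.714/41.714 + 0.0538 = 1.1257
τ₀ = 8FD/(πd³) = 8·887·96.0/(π·8.4³) = 681216/1862 = 365.84 MPa
τ_max = K·τ₀ = 1.1257 × 365.84 = 411.84 MPa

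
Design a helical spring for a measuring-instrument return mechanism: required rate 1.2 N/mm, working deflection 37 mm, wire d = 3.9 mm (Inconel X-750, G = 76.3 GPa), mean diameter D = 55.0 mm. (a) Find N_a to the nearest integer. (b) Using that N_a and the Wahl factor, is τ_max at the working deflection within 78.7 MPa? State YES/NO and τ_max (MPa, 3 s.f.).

(a) 11 coils; (b) NO, τ_max = 116 MPa

N_a = Gd⁴/(8D³k) = (76.3×10³)(3.9⁴)/(8·55.0³·1.2) = 11.05 → N_a = 11
Actual rate k = Gd⁴/(8D³·11) = 1.2056 N/mm
Working load F = kδ = 1.2056·37 = 44.608 N
C = 55.0/3.9 = 14.1026; K_W = (4C−1)/(4C−4)+0.615/C = 1.1008
τ_max = K_W·8FD/(πd³) = 1.1008·105.32 = 115.94 MPa
τ_max > 78.7 MPa → exceeds allowable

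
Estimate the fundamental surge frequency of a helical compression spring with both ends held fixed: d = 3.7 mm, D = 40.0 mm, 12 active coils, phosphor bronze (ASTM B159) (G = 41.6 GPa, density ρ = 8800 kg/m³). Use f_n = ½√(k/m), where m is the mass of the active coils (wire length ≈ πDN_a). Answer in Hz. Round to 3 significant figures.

47.2 Hz

k = Gd⁴/(8D³N_a) = (41.6×10³)(3.7⁴)/(8·40.0³·12) = 1.269 N/mm = 1269 N/m
Wire length L = πDN_a = π·40.0·12 = 1508 mm
m = ρ·(πd²/4)·L = 8800 × 10.752×10⁻⁶ m² × 1.508 m = 0.14268 kg
f_n = ½√(k/m) = 0.5·√(1269/0.14268) = 0.5·√(8893.7) = 47.153 Hz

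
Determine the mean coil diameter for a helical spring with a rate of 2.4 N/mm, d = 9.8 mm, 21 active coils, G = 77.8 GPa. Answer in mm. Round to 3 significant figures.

121 mm

D = (Gd⁴/(8N_a·k))^(1/3) = (77.8×10³·9.8⁴/(8·21·2.4))^(1/3)
  = (1.77977e+06)^(1/3) = 121.1866 mm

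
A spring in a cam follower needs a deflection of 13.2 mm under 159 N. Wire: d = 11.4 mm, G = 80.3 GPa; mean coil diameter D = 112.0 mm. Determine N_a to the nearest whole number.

10

Required rate k = F/δ = 159/13.2 = 12.045 N/mm
N_a = Gd⁴/(8D³k) = (80.3×10³ × 11.4⁴)/(8 × 112.0³ × 12.045)
    = 1.35624e+09 / 1.35384e+08 = 10.02 → 10 coils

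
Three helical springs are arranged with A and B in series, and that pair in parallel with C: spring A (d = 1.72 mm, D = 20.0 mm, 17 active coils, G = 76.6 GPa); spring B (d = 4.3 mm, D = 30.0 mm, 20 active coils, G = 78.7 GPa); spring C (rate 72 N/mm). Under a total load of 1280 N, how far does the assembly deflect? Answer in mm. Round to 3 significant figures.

17.6 mm

k_A = Gd⁴/(8D³N_a) = (76.6×10³)(1.72⁴)/(8·20.0³·17) = 0.61619 N/mm
k_B = Gd⁴/(8D³N_a) = (78.7×10³)(4.3⁴)/(8·30.0³·20) = 6.2282 N/mm
Springs A,B series: k_AB = 1/(1/0.61619+1/6.2282) = 0.56071 N/mm; parallel with C: k_eq = 0.56071+72 = 72.561 N/mm
δ = F/k_eq = 1280/72.561 = 17.64 mm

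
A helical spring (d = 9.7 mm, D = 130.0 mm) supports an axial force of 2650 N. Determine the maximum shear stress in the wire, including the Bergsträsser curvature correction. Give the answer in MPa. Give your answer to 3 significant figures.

Spring index C = D/d = 130.0/9.7 = 13.4021
K_B = (4C+2)/(4C−3) = 55.608/50.608 = 1.0988
τ₀ = 8FD/(πd³) = 8·2650·130.0/(π·9.7³) = 2.756e+06/2867.2 = 961.2 MPa
τ_max = K·τ₀ = 1.0988 × 961.2 = 1056.2 MPa

1060 MPa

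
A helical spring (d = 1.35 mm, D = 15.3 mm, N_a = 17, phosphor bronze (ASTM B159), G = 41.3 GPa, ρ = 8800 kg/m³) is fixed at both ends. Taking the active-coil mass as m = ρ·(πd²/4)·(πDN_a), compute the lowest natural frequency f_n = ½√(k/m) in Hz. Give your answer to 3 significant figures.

k = Gd⁴/(8D³N_a) = (41.3×10³)(1.35⁴)/(8·15.3³·17) = 0.28163 N/mm = 281.63 N/m
Wire length L = πDN_a = π·15.3·17 = 817.13 mm
m = ρ·(πd²/4)·L = 8800 × 1.4314×10⁻⁶ m² × 0.81713 m = 0.010293 kg
f_n = ½√(k/m) = 0.5·√(281.63/0.010293) = 0.5·√(27362) = 82.707 Hz

82.7 Hz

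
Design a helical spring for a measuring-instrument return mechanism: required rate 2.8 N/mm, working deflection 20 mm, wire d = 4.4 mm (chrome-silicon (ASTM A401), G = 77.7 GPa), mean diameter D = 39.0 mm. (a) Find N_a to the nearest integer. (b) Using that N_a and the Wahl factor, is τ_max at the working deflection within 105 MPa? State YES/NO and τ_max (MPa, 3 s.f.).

(a) 22 coils; (b) YES, τ_max = 75.8 MPa

N_a = Gd⁴/(8D³k) = (77.7×10³)(4.4⁴)/(8·39.0³·2.8) = 21.92 → N_a = 22
Actual rate k = Gd⁴/(8D³·22) = 2.7895 N/mm
Working load F = kδ = 2.7895·20 = 55.79 N
C = 39.0/4.4 = 8.8636; K_W = (4C−1)/(4C−4)+0.615/C = 1.1648
τ_max = K_W·8FD/(πd³) = 1.1648·65.043 = 75.76 MPa
τ_max ≤ 105 MPa → acceptable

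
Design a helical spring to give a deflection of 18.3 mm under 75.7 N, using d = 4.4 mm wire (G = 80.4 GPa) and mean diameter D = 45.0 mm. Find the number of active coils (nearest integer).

Required rate k = F/δ = 75.7/18.3 = 4.1366 N/mm
N_a = Gd⁴/(8D³k) = (80.4×10³ × 4.4⁴)/(8 × 45.0³ × 4.1366)
    = 3.01347e+07 / 3.01559e+06 = 9.993 → 10 coils

10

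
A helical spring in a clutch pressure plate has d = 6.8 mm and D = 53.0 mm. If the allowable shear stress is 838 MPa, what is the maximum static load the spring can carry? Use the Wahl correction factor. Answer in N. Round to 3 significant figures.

C = D/d = 53.0/6.8 = 7.7941
K_W = (4C−1)/(4C−4) + 0.615/C = 30.176/27.176 + 0.0789 = 1.1893
τ_max = K·8FD/(πd³) → F_max = τ_allow·πd³/(8DK)
F_max = 838·π·6.8³/(8·53.0·1.1893) = 8.2779e+05/504.26 = 1641.6 N

1640 N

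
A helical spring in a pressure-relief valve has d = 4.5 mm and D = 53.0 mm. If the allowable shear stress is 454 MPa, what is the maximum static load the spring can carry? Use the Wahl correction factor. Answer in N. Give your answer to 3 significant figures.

C = D/d = 53.0/4.5 = 11.7778
K_W = (4C−1)/(4C−4) + 0.615/C = 46.111/43.111 + 0.0522 = 1.1218
τ_max = K·8FD/(πd³) → F_max = τ_allow·πd³/(8DK)
F_max = 454·π·4.5³/(8·53.0·1.1218) = 1.2997e+05/475.65 = 273.25 N

273 N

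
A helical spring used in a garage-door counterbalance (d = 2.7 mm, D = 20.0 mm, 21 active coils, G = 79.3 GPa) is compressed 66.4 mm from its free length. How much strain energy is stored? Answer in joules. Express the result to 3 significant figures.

6.91 J

k = Gd⁴/(8D³N_a) = (79.3×10³)(2.7⁴)/(8·20.0³·21) = 3.1357 N/mm
U = ½kδ² = 0.5 × 3.1357 × 66.4² = 6912.5 N·mm = 6.9125 J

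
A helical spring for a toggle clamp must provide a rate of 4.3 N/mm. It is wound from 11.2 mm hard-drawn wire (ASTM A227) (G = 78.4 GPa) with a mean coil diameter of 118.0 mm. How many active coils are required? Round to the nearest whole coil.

22

N_a = Gd⁴/(8D³k) = (78.4×10³ × 11.2⁴)/(8 × 118.0³ × 4.3)
    = 1.23364e+09 / 5.65203e+07 = 21.83 → 22 coils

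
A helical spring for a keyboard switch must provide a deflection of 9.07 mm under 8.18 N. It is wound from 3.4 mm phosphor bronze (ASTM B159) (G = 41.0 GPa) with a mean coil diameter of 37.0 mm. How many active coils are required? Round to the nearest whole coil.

15

Required rate k = F/δ = 8.18/9.07 = 0.90187 N/mm
N_a = Gd⁴/(8D³k) = (41.0×10³ × 3.4⁴)/(8 × 37.0³ × 0.90187)
    = 5.47898e+06 / 365461 = 14.99 → 15 coils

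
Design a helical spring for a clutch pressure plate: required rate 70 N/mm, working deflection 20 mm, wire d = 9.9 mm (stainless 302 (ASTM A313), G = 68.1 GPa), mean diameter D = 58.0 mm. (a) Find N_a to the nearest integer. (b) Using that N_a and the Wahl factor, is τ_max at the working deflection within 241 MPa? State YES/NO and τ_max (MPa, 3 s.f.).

N_a = Gd⁴/(8D³k) = (68.1×10³)(9.9⁴)/(8·58.0³·70) = 5.987 → N_a = 6
Actual rate k = Gd⁴/(8D³·6) = 69.849 N/mm
Working load F = kδ = 69.849·20 = 1397 N
C = 58.0/9.9 = 5.8586; K_W = (4C−1)/(4C−4)+0.615/C = 1.2593
τ_max = K_W·8FD/(πd³) = 1.2593·212.65 = 267.79 MPa
τ_max > 241 MPa → exceeds allowable

(a) 6 coils; (b) NO, τ_max = 268 MPa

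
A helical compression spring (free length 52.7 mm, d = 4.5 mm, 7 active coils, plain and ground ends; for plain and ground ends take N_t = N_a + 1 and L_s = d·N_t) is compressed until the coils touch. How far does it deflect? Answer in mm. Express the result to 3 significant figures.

N_t = 8; L_s = 4.5·8 = 36 mm
δ_solid = L₀ − L_s = 52.7 − 36 = 16.7 mm

16.7 mm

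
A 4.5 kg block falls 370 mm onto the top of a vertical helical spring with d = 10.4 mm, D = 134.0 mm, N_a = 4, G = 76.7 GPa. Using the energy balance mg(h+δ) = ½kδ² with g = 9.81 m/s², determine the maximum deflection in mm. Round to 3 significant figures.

56.9 mm

k = Gd⁴/(8D³N_a) = (76.7×10³)(10.4⁴)/(8·134.0³·4) = 11.654 N/mm
W = mg = 4.5 × 9.81 = 44.145 N
½kδ² − Wδ − Wh = 0 → δ = (W + √(W² + 2kWh))/k
δ = (44.145 + √(1948.8 + 380695))/11.654 = (44.145 + 618.58)/11.654 = 56.868 mm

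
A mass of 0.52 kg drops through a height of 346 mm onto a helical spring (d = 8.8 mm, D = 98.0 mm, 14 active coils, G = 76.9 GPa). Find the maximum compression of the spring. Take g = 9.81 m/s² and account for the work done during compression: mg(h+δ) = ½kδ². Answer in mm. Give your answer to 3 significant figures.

29.6 mm

k = Gd⁴/(8D³N_a) = (76.9×10³)(8.8⁴)/(8·98.0³·14) = 4.3748 N/mm
W = mg = 0.52 × 9.81 = 5.1012 N
½kδ² − Wδ − Wh = 0 → δ = (W + √(W² + 2kWh))/k
δ = (5.1012 + √(26.022 + 15443.3))/4.3748 = (5.1012 + 124.38)/4.3748 = 29.596 mm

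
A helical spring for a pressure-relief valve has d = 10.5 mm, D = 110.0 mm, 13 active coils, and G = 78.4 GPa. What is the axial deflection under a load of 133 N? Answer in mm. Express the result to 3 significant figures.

k = Gd⁴/(8D³N_a) = (78.4×10³)(10.5⁴)/(8·110.0³·13) = 6.8843 N/mm
δ = F/k = 133 / 6.8843 = 19.319 mm

19.3 mm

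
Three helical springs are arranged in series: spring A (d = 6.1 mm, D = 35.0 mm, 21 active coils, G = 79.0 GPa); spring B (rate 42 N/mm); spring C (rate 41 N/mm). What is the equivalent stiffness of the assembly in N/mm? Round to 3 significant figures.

k_A = Gd⁴/(8D³N_a) = (79.0×10³)(6.1⁴)/(8·35.0³·21) = 15.186 N/mm
Series: 1/k_eq = 1/15.186 + 1/42 + 1/41 = 0.11405; k_eq = 8.768 N/mm

8.77 N/mm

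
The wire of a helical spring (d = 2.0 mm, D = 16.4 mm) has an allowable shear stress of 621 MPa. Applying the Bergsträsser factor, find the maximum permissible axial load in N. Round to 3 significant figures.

102 N

C = D/d = 16.4/2.0 = 8.2000
K_B = (4C+2)/(4C−3) = 34.800/29.800 = 1.1678
τ_max = K·8FD/(πd³) → F_max = τ_allow·πd³/(8DK)
F_max = 621·π·2.0³/(8·16.4·1.1678) = 15607/153.21 = 101.87 N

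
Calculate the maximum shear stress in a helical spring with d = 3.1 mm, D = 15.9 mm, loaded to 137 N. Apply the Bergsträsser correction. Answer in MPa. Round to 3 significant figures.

Spring index C = D/d = 15.9/3.1 = 5.1290
K_B = (4C+2)/(4C−3) = 22.516/17.516 = 1.2855
τ₀ = 8FD/(πd³) = 8·137·15.9/(π·3.1³) = 17426.4/93.591 = 186.2 MPa
τ_max = K·τ₀ = 1.2855 × 186.2 = 239.35 MPa

239 MPa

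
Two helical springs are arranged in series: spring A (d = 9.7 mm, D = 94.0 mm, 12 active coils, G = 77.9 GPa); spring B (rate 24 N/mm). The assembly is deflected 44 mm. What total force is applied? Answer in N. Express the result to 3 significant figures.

k_A = Gd⁴/(8D³N_a) = (77.9×10³)(9.7⁴)/(8·94.0³·12) = 8.6491 N/mm
Series: 1/k_eq = 1/8.6491 + 1/24 = 0.15729; k_eq = 6.3578 N/mm
F = k_eq·δ = 6.3578·44 = 279.75 N

280 N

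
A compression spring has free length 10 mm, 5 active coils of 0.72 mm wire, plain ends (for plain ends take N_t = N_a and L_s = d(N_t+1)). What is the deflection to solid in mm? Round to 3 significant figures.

N_t = 5; L_s = 0.72·6 = 4.32 mm
δ_solid = L₀ − L_s = 10 − 4.32 = 5.68 mm

5.68 mm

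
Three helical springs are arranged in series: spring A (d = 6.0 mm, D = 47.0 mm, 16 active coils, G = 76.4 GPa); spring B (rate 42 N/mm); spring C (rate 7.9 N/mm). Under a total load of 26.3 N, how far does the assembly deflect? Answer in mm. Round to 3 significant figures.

7.49 mm

k_A = Gd⁴/(8D³N_a) = (76.4×10³)(6.0⁴)/(8·47.0³·16) = 7.4507 N/mm
Series: 1/k_eq = 1/7.4507 + 1/42 + 1/7.9 = 0.28461; k_eq = 3.5136 N/mm
δ = F/k_eq = 26.3/3.5136 = 7.4852 mm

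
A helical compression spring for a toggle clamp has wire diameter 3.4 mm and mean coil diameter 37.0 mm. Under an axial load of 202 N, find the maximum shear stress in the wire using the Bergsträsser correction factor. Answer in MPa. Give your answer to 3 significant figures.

544 MPa

Spring index C = D/d = 37.0/3.4 = 10.8824
K_B = (4C+2)/(4C−3) = 45.529/40.529 = 1.1234
τ₀ = 8FD/(πd³) = 8·202·37.0/(π·3.4³) = 59792/123.48 = 484.24 MPa
τ_max = K·τ₀ = 1.1234 × 484.24 = 543.97 MPa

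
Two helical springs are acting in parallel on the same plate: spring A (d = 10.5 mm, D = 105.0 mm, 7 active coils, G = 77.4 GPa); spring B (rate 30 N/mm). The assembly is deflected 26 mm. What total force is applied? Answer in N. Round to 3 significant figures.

k_A = Gd⁴/(8D³N_a) = (77.4×10³)(10.5⁴)/(8·105.0³·7) = 14.512 N/mm
Parallel: k_eq = 14.512 + 30 = 44.513 N/mm
F = k_eq·δ = 44.513·26 = 1157.3 N

1160 N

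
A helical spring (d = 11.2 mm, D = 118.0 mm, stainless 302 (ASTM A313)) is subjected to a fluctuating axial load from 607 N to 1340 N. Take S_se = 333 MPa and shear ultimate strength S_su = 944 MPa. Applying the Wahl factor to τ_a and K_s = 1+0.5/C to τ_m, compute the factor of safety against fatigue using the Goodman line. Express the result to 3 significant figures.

C = D/d = 118.0/11.2 = 10.5357; K_W = (4C−1)/(4C−4)+0.615/C = 1.1370; K_s = 1+0.5/C = 1.0475
F_a = (F_max−F_min)/2 = 366.5 N; F_m = (F_max+F_min)/2 = 973.5 N
τ_a = K_W·8F_aD/(πd³) = 1.1370 × 78.387 = 89.128 MPa
τ_m = K_s·8F_mD/(πd³) = 1.0475 × 208.21 = 218.09 MPa
Goodman: 1/n_f = τ_a/S_se + τ_m/S_su = 89.128/333 + 218.09/944 = 0.26765 + 0.23103 = 0.49868
n_f = 1/0.49868 = 2.005

2.01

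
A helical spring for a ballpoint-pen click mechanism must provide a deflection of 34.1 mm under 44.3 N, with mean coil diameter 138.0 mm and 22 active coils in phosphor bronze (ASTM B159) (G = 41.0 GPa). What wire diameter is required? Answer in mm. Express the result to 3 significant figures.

11.0 mm

Required rate k = F/δ = 44.3/34.1 = 1.2991 N/mm
d = (8D³N_a·k / G)^(1/4) = (8·138.0³·22·1.2991 / (41.0×10³))^0.25
  = (14656)^0.25 = 11.0028 mm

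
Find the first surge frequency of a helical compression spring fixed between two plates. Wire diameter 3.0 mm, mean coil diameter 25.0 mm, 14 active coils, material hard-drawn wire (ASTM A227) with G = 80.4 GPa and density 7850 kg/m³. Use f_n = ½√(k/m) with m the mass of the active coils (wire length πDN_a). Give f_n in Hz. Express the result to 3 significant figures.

123 Hz

k = Gd⁴/(8D³N_a) = (80.4×10³)(3.0⁴)/(8·25.0³·14) = 3.7214 N/mm = 3721.4 N/m
Wire length L = πDN_a = π·25.0·14 = 1099.6 mm
m = ρ·(πd²/4)·L = 7850 × 7.0686×10⁻⁶ m² × 1.0996 m = 0.061013 kg
f_n = ½√(k/m) = 0.5·√(3721.4/0.061013) = 0.5·√(60993) = 123.48 Hz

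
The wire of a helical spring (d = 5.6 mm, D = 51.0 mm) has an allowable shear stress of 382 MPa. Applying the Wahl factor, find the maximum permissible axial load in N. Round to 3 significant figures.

C = D/d = 51.0/5.6 = 9.1071
K_W = (4C−1)/(4C−4) + 0.615/C = 35.429/32.429 + 0.0675 = 1.1600
τ_max = K·8FD/(πd³) → F_max = τ_allow·πd³/(8DK)
F_max = 382·π·5.6³/(8·51.0·1.1600) = 2.1075e+05/473.3 = 445.29 N

445 N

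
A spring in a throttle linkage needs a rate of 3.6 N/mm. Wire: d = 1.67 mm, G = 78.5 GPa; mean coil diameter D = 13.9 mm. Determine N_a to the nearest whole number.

8

N_a = Gd⁴/(8D³k) = (78.5×10³ × 1.67⁴)/(8 × 13.9³ × 3.6)
    = 610570 / 77345.8 = 7.894 → 8 coils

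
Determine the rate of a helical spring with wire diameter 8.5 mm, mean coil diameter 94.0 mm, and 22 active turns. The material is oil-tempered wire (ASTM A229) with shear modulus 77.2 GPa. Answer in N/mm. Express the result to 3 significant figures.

2.76 N/mm

k = Gd⁴/(8D³N_a) = (77.2×10³ × 8.5⁴) / (8 × 94.0³ × 22)
  = 4.02989e+08 / 1.46183e+08 = 2.7567 N/mm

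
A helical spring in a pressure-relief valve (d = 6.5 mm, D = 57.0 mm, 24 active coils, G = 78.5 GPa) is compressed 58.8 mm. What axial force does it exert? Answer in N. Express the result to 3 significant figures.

k = Gd⁴/(8D³N_a) = (78.5×10³)(6.5⁴)/(8·57.0³·24) = 3.9409 N/mm
F = k·δ = 3.9409 × 58.8 = 231.73 N

232 N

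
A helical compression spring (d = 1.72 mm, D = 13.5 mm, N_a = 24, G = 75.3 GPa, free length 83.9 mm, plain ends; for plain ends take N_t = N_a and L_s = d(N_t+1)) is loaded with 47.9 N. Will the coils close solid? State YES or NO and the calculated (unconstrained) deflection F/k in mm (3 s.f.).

NO, δ = 34.3 mm

k = Gd⁴/(8D³N_a) = (75.3×10³)(1.72⁴)/(8·13.5³·24) = 1.3951 N/mm
N_t = 24; L_s = 1.72·25 = 43 mm; δ_solid = L₀ − L_s = 83.9 − 43 = 40.9 mm
δ = F/k = 47.9/1.3951 = 34.334 mm
δ < δ_solid → spring does not go solid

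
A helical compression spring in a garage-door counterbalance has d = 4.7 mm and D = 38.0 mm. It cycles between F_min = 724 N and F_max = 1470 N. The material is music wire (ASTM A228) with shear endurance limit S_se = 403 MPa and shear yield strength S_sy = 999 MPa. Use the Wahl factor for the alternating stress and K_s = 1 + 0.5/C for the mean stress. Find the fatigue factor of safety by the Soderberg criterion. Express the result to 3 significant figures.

C = D/d = 38.0/4.7 = 8.0851; K_W = (4C−1)/(4C−4)+0.615/C = 1.1819; K_s = 1+0.5/C = 1.0618
F_a = (F_max−F_min)/2 = 373 N; F_m = (F_max+F_min)/2 = 1097 N
τ_a = K_W·8F_aD/(πd³) = 1.1819 × 347.65 = 410.89 MPa
τ_m = K_s·8F_mD/(πd³) = 1.0618 × 1022.4 = 1085.7 MPa
Soderberg: 1/n_f = τ_a/S_se + τ_m/S_sy = 410.89/403 + 1085.7/999 = 1.01958 + 1.08675 = 2.1063
n_f = 1/2.1063 = 0.4748

0.475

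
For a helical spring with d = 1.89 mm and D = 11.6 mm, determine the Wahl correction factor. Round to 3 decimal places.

C = D/d = 11.6/1.89 = 6.1376
K_W = (4C−1)/(4C−4) + 0.615/C = 23.550/20.550 + 0.1002 = 1.2462

1.246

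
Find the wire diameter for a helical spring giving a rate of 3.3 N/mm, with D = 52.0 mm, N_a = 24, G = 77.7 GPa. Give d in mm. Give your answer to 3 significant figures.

5.82 mm

d = (8D³N_a·k / G)^(1/4) = (8·52.0³·24·3.3 / (77.7×10³))^0.25
  = (1146.6)^0.25 = 5.8190 mm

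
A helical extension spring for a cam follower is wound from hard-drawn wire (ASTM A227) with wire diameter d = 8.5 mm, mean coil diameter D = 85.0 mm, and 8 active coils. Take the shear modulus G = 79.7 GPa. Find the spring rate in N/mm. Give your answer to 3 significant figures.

k = Gd⁴/(8D³N_a) = (79.7×10³ × 8.5⁴) / (8 × 85.0³ × 8)
  = 4.16039e+08 / 3.9304e+07 = 10.585 N/mm

10.6 N/mm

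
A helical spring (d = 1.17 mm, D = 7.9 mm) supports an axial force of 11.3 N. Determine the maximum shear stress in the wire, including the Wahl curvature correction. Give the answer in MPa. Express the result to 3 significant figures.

173 MPa

Spring index C = D/d = 7.9/1.17 = 6.7521
K_W = (4C−1)/(4C−4) + 0.615/C = 26.009/23.009 + 0.0911 = 1.2215
τ₀ = 8FD/(πd³) = 8·11.3·7.9/(π·1.17³) = 714.16/5.0316 = 141.93 MPa
τ_max = K·τ₀ = 1.2215 × 141.93 = 173.37 MPa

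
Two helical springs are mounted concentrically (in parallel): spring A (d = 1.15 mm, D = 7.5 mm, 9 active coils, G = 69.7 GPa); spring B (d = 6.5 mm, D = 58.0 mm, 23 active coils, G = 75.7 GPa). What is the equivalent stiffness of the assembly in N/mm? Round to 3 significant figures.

k_A = Gd⁴/(8D³N_a) = (69.7×10³)(1.15⁴)/(8·7.5³·9) = 4.0134 N/mm
k_B = Gd⁴/(8D³N_a) = (75.7×10³)(6.5⁴)/(8·58.0³·23) = 3.764 N/mm
Parallel: k_eq = 4.0134 + 3.764 = 7.7773 N/mm

7.78 N/mm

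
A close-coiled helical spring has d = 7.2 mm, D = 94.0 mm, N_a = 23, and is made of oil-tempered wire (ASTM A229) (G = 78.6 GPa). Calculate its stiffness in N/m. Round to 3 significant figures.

k = Gd⁴/(8D³N_a) = (78.6×10³ × 7.2⁴) / (8 × 94.0³ × 23)
  = 2.11229e+08 / 1.52827e+08 = 1.3821 N/mm = 1382.1 N/m

1380 N/m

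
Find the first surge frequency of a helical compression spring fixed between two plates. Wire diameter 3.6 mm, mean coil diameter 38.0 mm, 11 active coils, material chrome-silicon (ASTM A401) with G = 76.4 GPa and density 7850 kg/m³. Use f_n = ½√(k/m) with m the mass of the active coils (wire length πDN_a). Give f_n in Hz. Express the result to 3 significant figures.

79.6 Hz

k = Gd⁴/(8D³N_a) = (76.4×10³)(3.6⁴)/(8·38.0³·11) = 2.6575 N/mm = 2657.5 N/m
Wire length L = πDN_a = π·38.0·11 = 1313.2 mm
m = ρ·(πd²/4)·L = 7850 × 10.179×10⁻⁶ m² × 1.3132 m = 0.10493 kg
f_n = ½√(k/m) = 0.5·√(2657.5/0.10493) = 0.5·√(25327) = 79.572 Hz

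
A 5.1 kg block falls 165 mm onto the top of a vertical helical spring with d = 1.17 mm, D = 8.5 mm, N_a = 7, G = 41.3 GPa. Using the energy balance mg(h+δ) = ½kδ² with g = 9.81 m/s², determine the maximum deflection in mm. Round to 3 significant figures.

k = Gd⁴/(8D³N_a) = (41.3×10³)(1.17⁴)/(8·8.5³·7) = 2.2503 N/mm
W = mg = 5.1 × 9.81 = 50.031 N
½kδ² − Wδ − Wh = 0 → δ = (W + √(W² + 2kWh))/k
δ = (50.031 + √(2503.1 + 37153.7))/2.2503 = (50.031 + 199.14)/2.2503 = 110.73 mm

111 mm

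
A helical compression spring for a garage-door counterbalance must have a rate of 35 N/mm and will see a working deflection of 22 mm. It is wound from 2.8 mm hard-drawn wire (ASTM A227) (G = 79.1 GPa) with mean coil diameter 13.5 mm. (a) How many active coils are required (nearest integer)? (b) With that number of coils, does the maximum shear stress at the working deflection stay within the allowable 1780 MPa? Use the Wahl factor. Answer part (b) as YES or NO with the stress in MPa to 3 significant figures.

(a) 7 coils; (b) YES, τ_max = 1610 MPa

N_a = Gd⁴/(8D³k) = (79.1×10³)(2.8⁴)/(8·13.5³·35) = 7.057 → N_a = 7
Actual rate k = Gd⁴/(8D³·7) = 35.287 N/mm
Working load F = kδ = 35.287·22 = 776.32 N
C = 13.5/2.8 = 4.8214; K_W = (4C−1)/(4C−4)+0.615/C = 1.3238
τ_max = K_W·8FD/(πd³) = 1.3238·1215.7 = 1609.4 MPa
τ_max ≤ 1780 MPa → acceptable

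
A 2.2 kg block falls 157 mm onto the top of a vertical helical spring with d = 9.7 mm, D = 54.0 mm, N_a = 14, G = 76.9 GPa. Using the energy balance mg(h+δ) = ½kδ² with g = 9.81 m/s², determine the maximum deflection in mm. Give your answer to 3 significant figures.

k = Gd⁴/(8D³N_a) = (76.9×10³)(9.7⁴)/(8·54.0³·14) = 38.602 N/mm
W = mg = 2.2 × 9.81 = 21.582 N
½kδ² − Wδ − Wh = 0 → δ = (W + √(W² + 2kWh))/k
δ = (21.582 + √(465.78 + 261599))/38.602 = (21.582 + 511.92)/38.602 = 13.821 mm

13.8 mm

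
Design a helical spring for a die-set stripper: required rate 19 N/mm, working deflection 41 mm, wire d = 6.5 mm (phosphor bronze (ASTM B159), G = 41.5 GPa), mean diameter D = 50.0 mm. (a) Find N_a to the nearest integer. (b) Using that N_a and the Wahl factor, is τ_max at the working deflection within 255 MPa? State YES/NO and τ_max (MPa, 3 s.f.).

(a) 4 coils; (b) NO, τ_max = 420 MPa

N_a = Gd⁴/(8D³k) = (41.5×10³)(6.5⁴)/(8·50.0³·19) = 3.899 → N_a = 4
Actual rate k = Gd⁴/(8D³·4) = 18.52 N/mm
Working load F = kδ = 18.52·41 = 759.32 N
C = 50.0/6.5 = 7.6923; K_W = (4C−1)/(4C−4)+0.615/C = 1.1920
τ_max = K_W·8FD/(πd³) = 1.1920·352.04 = 419.64 MPa
τ_max > 255 MPa → exceeds allowable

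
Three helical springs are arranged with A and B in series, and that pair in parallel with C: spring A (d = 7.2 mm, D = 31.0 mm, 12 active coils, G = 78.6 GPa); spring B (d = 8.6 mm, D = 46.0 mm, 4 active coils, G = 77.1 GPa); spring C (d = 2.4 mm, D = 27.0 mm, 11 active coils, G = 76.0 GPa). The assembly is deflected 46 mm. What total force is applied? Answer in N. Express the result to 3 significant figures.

2270 N

k_A = Gd⁴/(8D³N_a) = (78.6×10³)(7.2⁴)/(8·31.0³·12) = 73.858 N/mm
k_B = Gd⁴/(8D³N_a) = (77.1×10³)(8.6⁴)/(8·46.0³·4) = 135.4 N/mm
k_C = Gd⁴/(8D³N_a) = (76.0×10³)(2.4⁴)/(8·27.0³·11) = 1.4557 N/mm
Springs A,B series: k_AB = 1/(1/73.858+1/135.4) = 47.79 N/mm; parallel with C: k_eq = 47.79+1.4557 = 49.246 N/mm
F = k_eq·δ = 49.246·46 = 2265.3 N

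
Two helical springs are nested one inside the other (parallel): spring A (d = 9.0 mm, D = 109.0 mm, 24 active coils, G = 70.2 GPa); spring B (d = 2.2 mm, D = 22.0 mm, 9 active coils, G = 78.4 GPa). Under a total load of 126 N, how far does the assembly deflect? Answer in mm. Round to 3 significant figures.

29.7 mm

k_A = Gd⁴/(8D³N_a) = (70.2×10³)(9.0⁴)/(8·109.0³·24) = 1.8524 N/mm
k_B = Gd⁴/(8D³N_a) = (78.4×10³)(2.2⁴)/(8·22.0³·9) = 2.3956 N/mm
Parallel: k_eq = 1.8524 + 2.3956 = 4.2479 N/mm
δ = F/k_eq = 126/4.2479 = 29.662 mm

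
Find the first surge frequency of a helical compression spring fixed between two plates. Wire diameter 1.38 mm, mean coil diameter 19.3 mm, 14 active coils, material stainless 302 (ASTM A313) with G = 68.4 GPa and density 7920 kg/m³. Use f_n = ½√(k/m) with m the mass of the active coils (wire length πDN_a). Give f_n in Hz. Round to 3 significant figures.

k = Gd⁴/(8D³N_a) = (68.4×10³)(1.38⁴)/(8·19.3³·14) = 0.30809 N/mm = 308.09 N/m
Wire length L = πDN_a = π·19.3·14 = 848.86 mm
m = ρ·(πd²/4)·L = 7920 × 1.4957×10⁻⁶ m² × 0.84886 m = 0.010056 kg
f_n = ½√(k/m) = 0.5·√(308.09/0.010056) = 0.5·√(30639) = 87.52 Hz

87.5 Hz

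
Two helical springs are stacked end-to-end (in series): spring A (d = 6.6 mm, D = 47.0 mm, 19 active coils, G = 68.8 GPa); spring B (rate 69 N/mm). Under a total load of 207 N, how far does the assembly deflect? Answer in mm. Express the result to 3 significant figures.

k_A = Gd⁴/(8D³N_a) = (68.8×10³)(6.6⁴)/(8·47.0³·19) = 8.2723 N/mm
Series: 1/k_eq = 1/8.2723 + 1/69 = 0.13538; k_eq = 7.3867 N/mm
δ = F/k_eq = 207/7.3867 = 28.023 mm

28.0 mm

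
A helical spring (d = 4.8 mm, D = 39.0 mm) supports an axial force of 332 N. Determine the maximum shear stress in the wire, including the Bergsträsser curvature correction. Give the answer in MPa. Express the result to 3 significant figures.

Spring index C = D/d = 39.0/4.8 = 8.1250
K_B = (4C+2)/(4C−3) = 34.500/29.500 = 1.1695
τ₀ = 8FD/(πd³) = 8·332·39.0/(π·4.8³) = 103584/347.44 = 298.14 MPa
τ_max = K·τ₀ = 1.1695 × 298.14 = 348.67 MPa

349 MPa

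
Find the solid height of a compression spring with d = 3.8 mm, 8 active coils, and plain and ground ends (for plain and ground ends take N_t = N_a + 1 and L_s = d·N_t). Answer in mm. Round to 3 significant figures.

plain and ground ends: N_t = N_a + 1 = 8 + 1 = 9
L_s = d·N_t = 3.8 × 9 = 34.2 mm

34.2 mm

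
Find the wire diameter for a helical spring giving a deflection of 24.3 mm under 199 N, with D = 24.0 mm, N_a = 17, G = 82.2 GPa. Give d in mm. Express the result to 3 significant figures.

Required rate k = F/δ = 199/24.3 = 8.1893 N/mm
d = (8D³N_a·k / G)^(1/4) = (8·24.0³·17·8.1893 / (82.2×10³))^0.25
  = (187.3)^0.25 = 3.6994 mm

3.70 mm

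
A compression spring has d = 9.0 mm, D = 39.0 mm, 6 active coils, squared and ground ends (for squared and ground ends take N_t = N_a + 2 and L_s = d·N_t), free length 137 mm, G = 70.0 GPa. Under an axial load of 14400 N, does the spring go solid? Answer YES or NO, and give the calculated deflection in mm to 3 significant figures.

k = Gd⁴/(8D³N_a) = (70.0×10³)(9.0⁴)/(8·39.0³·6) = 161.3 N/mm
N_t = 8; L_s = 9.0·8 = 72 mm; δ_solid = L₀ − L_s = 137 − 72 = 65 mm
δ = F/k = 14400/161.3 = 89.275 mm
δ ≥ δ_solid → spring goes solid

YES, δ = 89.3 mm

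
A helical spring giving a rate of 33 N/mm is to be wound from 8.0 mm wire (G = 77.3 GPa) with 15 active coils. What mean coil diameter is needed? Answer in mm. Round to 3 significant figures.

D = (Gd⁴/(8N_a·k))^(1/3) = (77.3×10³·8.0⁴/(8·15·33))^(1/3)
  = (79954.7)^(1/3) = 43.0806 mm

43.1 mm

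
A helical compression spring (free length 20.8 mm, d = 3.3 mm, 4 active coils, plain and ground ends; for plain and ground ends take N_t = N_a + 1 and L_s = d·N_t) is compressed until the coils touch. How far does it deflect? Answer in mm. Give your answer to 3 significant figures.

N_t = 5; L_s = 3.3·5 = 16.5 mm
δ_solid = L₀ − L_s = 20.8 − 16.5 = 4.3 mm

4.30 mm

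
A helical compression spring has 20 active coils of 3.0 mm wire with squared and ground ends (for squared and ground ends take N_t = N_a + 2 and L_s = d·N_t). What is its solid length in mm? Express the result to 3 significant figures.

squared and ground ends: N_t = N_a + 2 = 20 + 2 = 22
L_s = d·N_t = 3.0 × 22 = 66 mm

66.0 mm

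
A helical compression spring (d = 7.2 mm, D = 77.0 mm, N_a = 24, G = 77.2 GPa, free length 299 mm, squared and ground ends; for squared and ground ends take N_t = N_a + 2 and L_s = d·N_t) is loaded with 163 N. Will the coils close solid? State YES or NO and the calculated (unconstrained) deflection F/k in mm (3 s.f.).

k = Gd⁴/(8D³N_a) = (77.2×10³)(7.2⁴)/(8·77.0³·24) = 2.3669 N/mm
N_t = 26; L_s = 7.2·26 = 187.2 mm; δ_solid = L₀ − L_s = 299 − 187.2 = 111.8 mm
δ = F/k = 163/2.3669 = 68.867 mm
δ < δ_solid → spring does not go solid

NO, δ = 68.9 mm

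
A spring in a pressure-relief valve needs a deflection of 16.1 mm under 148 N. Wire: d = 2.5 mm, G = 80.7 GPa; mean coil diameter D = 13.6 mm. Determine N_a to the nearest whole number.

Required rate k = F/δ = 148/16.1 = 9.1925 N/mm
N_a = Gd⁴/(8D³k) = (80.7×10³ × 2.5⁴)/(8 × 13.6³ × 9.1925)
    = 3.15234e+06 / 184988 = 17.04 → 17 coils

17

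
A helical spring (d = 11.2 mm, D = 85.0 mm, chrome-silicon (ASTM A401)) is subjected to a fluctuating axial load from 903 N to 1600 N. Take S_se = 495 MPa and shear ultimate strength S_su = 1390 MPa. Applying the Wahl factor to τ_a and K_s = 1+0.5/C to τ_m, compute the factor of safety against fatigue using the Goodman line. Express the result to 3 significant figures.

C = D/d = 85.0/11.2 = 7.5893; K_W = (4C−1)/(4C−4)+0.615/C = 1.1949; K_s = 1+0.5/C = 1.0659
F_a = (F_max−F_min)/2 = 348.5 N; F_m = (F_max+F_min)/2 = 1251.5 N
τ_a = K_W·8F_aD/(πd³) = 1.1949 × 53.692 = 64.154 MPa
τ_m = K_s·8F_mD/(πd³) = 1.0659 × 192.81 = 205.52 MPa
Goodman: 1/n_f = τ_a/S_se + τ_m/S_su = 64.154/495 + 205.52/1390 = 0.12960 + 0.14785 = 0.27746
n_f = 1/0.27746 = 3.604

3.60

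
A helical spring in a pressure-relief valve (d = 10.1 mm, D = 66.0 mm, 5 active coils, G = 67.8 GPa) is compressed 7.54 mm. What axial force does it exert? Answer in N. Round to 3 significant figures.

463 N

k = Gd⁴/(8D³N_a) = (67.8×10³)(10.1⁴)/(8·66.0³·5) = 61.351 N/mm
F = k·δ = 61.351 × 7.54 = 462.59 N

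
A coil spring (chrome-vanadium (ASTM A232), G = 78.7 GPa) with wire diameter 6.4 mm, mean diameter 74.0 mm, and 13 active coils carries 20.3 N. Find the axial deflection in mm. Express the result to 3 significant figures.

6.48 mm

k = Gd⁴/(8D³N_a) = (78.7×10³)(6.4⁴)/(8·74.0³·13) = 3.133 N/mm
δ = F/k = 20.3 / 3.133 = 6.4793 mm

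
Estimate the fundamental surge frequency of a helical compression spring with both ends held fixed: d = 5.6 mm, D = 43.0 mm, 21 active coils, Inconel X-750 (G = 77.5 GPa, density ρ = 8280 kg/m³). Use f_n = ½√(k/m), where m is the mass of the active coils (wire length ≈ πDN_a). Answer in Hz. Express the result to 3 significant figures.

49.7 Hz

k = Gd⁴/(8D³N_a) = (77.5×10³)(5.6⁴)/(8·43.0³·21) = 5.7061 N/mm = 5706.1 N/m
Wire length L = πDN_a = π·43.0·21 = 2836.9 mm
m = ρ·(πd²/4)·L = 8280 × 24.63×10⁻⁶ m² × 2.8369 m = 0.57854 kg
f_n = ½√(k/m) = 0.5·√(5706.1/0.57854) = 0.5·√(9862.9) = 49.656 Hz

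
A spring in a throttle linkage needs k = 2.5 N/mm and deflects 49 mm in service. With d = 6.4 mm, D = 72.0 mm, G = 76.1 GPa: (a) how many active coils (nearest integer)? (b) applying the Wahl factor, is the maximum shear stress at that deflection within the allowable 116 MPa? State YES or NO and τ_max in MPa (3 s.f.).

(a) 17 coils; (b) YES, τ_max = 97.2 MPa

N_a = Gd⁴/(8D³k) = (76.1×10³)(6.4⁴)/(8·72.0³·2.5) = 17.1 → N_a = 17
Actual rate k = Gd⁴/(8D³·17) = 2.5152 N/mm
Working load F = kδ = 2.5152·49 = 123.24 N
C = 72.0/6.4 = 11.2500; K_W = (4C−1)/(4C−4)+0.615/C = 1.1278
τ_max = K_W·8FD/(πd³) = 1.1278·86.198 = 97.217 MPa
τ_max ≤ 116 MPa → acceptable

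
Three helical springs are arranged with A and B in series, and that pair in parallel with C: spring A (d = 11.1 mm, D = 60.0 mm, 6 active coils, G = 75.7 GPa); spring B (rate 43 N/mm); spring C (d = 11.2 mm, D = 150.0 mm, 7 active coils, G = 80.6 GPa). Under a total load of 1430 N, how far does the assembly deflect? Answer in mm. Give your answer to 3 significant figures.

k_A = Gd⁴/(8D³N_a) = (75.7×10³)(11.1⁴)/(8·60.0³·6) = 110.84 N/mm
k_C = Gd⁴/(8D³N_a) = (80.6×10³)(11.2⁴)/(8·150.0³·7) = 6.7104 N/mm
Springs A,B series: k_AB = 1/(1/110.84+1/43) = 30.981 N/mm; parallel with C: k_eq = 30.981+6.7104 = 37.691 N/mm
δ = F/k_eq = 1430/37.691 = 37.94 mm

37.9 mm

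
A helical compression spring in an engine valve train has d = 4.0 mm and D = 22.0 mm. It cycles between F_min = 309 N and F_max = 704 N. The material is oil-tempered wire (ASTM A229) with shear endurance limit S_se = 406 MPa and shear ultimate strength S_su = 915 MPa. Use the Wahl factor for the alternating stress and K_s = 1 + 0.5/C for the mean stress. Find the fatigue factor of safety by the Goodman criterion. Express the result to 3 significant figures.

0.932

C = D/d = 22.0/4.0 = 5.5000; K_W = (4C−1)/(4C−4)+0.615/C = 1.2785; K_s = 1+0.5/C = 1.0909
F_a = (F_max−F_min)/2 = 197.5 N; F_m = (F_max+F_min)/2 = 506.5 N
τ_a = K_W·8F_aD/(πd³) = 1.2785 × 172.88 = 221.03 MPa
τ_m = K_s·8F_mD/(πd³) = 1.0909 × 443.37 = 483.67 MPa
Goodman: 1/n_f = τ_a/S_se + τ_m/S_su = 221.03/406 + 483.67/915 = 0.54440 + 0.52860 = 1.073
n_f = 1/1.073 = 0.932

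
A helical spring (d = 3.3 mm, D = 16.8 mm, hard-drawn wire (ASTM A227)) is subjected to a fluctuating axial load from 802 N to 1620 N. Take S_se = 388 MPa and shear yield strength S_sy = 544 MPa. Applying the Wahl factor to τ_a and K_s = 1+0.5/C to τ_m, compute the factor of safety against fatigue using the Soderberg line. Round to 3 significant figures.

C = D/d = 16.8/3.3 = 5.0909; K_W = (4C−1)/(4C−4)+0.615/C = 1.3041; K_s = 1+0.5/C = 1.0982
F_a = (F_max−F_min)/2 = 409 N; F_m = (F_max+F_min)/2 = 1211 N
τ_a = K_W·8F_aD/(πd³) = 1.3041 × 486.89 = 634.97 MPa
τ_m = K_s·8F_mD/(πd³) = 1.0982 × 1441.6 = 1583.2 MPa
Soderberg: 1/n_f = τ_a/S_se + τ_m/S_sy = 634.97/388 + 1583.2/544 = 1.63652 + 2.91031 = 4.5468
n_f = 1/4.5468 = 0.2199

0.220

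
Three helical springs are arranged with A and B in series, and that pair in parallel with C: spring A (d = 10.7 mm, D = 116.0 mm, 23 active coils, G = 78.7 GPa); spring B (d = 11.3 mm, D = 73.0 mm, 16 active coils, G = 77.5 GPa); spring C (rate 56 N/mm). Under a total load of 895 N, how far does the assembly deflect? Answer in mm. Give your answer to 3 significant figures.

15.1 mm

k_A = Gd⁴/(8D³N_a) = (78.7×10³)(10.7⁴)/(8·116.0³·23) = 3.5918 N/mm
k_B = Gd⁴/(8D³N_a) = (77.5×10³)(11.3⁴)/(8·73.0³·16) = 25.377 N/mm
Springs A,B series: k_AB = 1/(1/3.5918+1/25.377) = 3.1465 N/mm; parallel with C: k_eq = 3.1465+56 = 59.146 N/mm
δ = F/k_eq = 895/59.146 = 15.132 mm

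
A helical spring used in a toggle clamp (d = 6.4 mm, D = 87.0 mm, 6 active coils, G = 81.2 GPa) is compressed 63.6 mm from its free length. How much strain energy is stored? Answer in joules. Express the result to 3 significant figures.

k = Gd⁴/(8D³N_a) = (81.2×10³)(6.4⁴)/(8·87.0³·6) = 4.31 N/mm
U = ½kδ² = 0.5 × 4.31 × 63.6² = 8716.9 N·mm = 8.7169 J

8.72 J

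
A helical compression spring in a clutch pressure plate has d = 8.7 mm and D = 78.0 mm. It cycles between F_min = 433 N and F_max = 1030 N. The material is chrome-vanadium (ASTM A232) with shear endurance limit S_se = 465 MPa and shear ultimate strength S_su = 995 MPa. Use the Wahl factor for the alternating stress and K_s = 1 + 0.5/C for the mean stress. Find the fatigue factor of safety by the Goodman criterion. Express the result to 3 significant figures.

C = D/d = 78.0/8.7 = 8.9655; K_W = (4C−1)/(4C−4)+0.615/C = 1.1628; K_s = 1+0.5/C = 1.0558
F_a = (F_max−F_min)/2 = 298.5 N; F_m = (F_max+F_min)/2 = 731.5 N
τ_a = K_W·8F_aD/(πd³) = 1.1628 × 90.037 = 104.69 MPa
τ_m = K_s·8F_mD/(πd³) = 1.0558 × 220.64 = 232.95 MPa
Goodman: 1/n_f = τ_a/S_se + τ_m/S_su = 104.69/465 + 232.95/995 = 0.22514 + 0.23412 = 0.45926
n_f = 1/0.45926 = 2.177

2.18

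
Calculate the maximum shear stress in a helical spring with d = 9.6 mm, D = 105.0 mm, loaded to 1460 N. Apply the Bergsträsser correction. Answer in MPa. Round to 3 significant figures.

Spring index C = D/d = 105.0/9.6 = 10.9375
K_B = (4C+2)/(4C−3) = 45.750/40.750 = 1.1227
τ₀ = 8FD/(πd³) = 8·1460·105.0/(π·9.6³) = 1.2264e+06/2779.5 = 441.23 MPa
τ_max = K·τ₀ = 1.1227 × 441.23 = 495.37 MPa

495 MPa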